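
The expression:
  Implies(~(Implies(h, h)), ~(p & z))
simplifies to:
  True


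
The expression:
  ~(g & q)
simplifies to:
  ~g | ~q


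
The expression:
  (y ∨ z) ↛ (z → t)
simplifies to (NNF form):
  z ∧ ¬t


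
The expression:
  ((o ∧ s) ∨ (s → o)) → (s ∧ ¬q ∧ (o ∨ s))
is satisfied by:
  {s: True, o: False, q: False}
  {s: True, q: True, o: False}
  {s: True, o: True, q: False}


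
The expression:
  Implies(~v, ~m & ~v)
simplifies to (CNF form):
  v | ~m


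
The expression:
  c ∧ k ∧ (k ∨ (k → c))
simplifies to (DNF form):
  c ∧ k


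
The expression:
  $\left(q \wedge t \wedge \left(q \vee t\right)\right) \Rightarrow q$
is always true.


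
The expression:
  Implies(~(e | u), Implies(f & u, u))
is always true.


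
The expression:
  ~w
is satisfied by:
  {w: False}


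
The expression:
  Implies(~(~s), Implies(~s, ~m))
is always true.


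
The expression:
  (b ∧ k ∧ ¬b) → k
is always true.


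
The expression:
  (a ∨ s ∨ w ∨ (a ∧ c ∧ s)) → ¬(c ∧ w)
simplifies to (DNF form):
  ¬c ∨ ¬w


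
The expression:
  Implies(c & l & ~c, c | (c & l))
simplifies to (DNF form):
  True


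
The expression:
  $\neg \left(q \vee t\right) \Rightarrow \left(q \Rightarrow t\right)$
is always true.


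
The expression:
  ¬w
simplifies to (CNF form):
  ¬w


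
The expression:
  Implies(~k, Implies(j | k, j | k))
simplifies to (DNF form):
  True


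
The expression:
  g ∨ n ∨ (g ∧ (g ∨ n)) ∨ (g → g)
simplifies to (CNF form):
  True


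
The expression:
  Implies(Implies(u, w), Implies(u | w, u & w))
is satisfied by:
  {u: True, w: False}
  {w: False, u: False}
  {w: True, u: True}


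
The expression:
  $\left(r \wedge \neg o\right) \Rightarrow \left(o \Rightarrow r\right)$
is always true.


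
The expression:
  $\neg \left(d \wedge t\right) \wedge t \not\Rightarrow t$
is never true.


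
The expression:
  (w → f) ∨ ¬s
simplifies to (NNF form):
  f ∨ ¬s ∨ ¬w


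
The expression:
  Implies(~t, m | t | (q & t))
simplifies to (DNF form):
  m | t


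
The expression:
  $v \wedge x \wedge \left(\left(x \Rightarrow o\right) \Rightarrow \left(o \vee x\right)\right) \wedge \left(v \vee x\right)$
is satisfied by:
  {x: True, v: True}


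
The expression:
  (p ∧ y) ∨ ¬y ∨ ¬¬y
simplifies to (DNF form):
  True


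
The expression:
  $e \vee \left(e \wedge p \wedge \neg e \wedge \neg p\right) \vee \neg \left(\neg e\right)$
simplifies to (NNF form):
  $e$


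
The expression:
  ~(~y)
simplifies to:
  y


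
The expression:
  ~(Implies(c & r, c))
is never true.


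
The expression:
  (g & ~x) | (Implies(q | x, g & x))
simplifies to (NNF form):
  g | (~q & ~x)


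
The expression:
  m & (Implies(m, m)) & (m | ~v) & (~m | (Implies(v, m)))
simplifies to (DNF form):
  m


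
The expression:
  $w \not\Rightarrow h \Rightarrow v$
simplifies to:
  $h \vee v \vee \neg w$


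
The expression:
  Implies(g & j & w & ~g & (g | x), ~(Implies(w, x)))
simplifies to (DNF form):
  True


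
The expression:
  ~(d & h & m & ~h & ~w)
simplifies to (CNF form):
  True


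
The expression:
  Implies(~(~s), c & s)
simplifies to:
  c | ~s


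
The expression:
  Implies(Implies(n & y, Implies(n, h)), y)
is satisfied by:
  {y: True}


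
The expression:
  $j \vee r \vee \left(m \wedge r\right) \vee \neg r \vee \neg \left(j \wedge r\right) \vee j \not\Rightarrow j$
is always true.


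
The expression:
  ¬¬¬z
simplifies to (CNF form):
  ¬z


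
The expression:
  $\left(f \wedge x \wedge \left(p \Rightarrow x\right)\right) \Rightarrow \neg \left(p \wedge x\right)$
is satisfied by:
  {p: False, x: False, f: False}
  {f: True, p: False, x: False}
  {x: True, p: False, f: False}
  {f: True, x: True, p: False}
  {p: True, f: False, x: False}
  {f: True, p: True, x: False}
  {x: True, p: True, f: False}


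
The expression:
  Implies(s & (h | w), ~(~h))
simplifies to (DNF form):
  h | ~s | ~w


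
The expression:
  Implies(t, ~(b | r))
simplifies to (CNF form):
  (~b | ~t) & (~r | ~t)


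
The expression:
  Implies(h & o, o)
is always true.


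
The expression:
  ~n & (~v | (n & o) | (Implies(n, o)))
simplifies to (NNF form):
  ~n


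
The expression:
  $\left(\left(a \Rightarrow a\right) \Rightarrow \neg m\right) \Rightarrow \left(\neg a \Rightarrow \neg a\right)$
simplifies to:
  $\text{True}$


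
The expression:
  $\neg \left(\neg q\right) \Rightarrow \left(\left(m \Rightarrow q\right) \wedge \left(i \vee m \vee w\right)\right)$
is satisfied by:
  {i: True, m: True, w: True, q: False}
  {i: True, m: True, w: False, q: False}
  {i: True, w: True, q: False, m: False}
  {i: True, w: False, q: False, m: False}
  {m: True, w: True, q: False, i: False}
  {m: True, w: False, q: False, i: False}
  {w: True, m: False, q: False, i: False}
  {w: False, m: False, q: False, i: False}
  {i: True, m: True, q: True, w: True}
  {i: True, m: True, q: True, w: False}
  {i: True, q: True, w: True, m: False}
  {i: True, q: True, w: False, m: False}
  {q: True, m: True, w: True, i: False}
  {q: True, m: True, w: False, i: False}
  {q: True, w: True, m: False, i: False}


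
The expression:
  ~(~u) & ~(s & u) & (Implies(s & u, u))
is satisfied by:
  {u: True, s: False}


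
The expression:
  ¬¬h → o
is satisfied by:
  {o: True, h: False}
  {h: False, o: False}
  {h: True, o: True}


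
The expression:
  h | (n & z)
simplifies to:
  h | (n & z)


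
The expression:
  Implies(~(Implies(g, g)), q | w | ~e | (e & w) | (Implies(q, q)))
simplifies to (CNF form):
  True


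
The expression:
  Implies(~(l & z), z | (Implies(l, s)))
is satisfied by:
  {z: True, s: True, l: False}
  {z: True, l: False, s: False}
  {s: True, l: False, z: False}
  {s: False, l: False, z: False}
  {z: True, s: True, l: True}
  {z: True, l: True, s: False}
  {s: True, l: True, z: False}


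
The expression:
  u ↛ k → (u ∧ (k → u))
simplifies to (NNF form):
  True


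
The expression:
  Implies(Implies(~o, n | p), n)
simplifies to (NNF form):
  n | (~o & ~p)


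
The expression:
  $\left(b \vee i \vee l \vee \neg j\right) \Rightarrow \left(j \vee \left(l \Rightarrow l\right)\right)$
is always true.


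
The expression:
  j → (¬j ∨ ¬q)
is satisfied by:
  {q: False, j: False}
  {j: True, q: False}
  {q: True, j: False}


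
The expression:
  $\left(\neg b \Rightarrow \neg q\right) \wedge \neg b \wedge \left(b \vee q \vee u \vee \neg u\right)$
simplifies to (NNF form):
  $\neg b \wedge \neg q$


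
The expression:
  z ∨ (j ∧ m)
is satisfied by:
  {z: True, m: True, j: True}
  {z: True, m: True, j: False}
  {z: True, j: True, m: False}
  {z: True, j: False, m: False}
  {m: True, j: True, z: False}


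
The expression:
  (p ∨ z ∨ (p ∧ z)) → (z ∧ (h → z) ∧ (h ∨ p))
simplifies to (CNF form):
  (p ∨ ¬p) ∧ (z ∨ ¬p) ∧ (h ∨ p ∨ ¬p) ∧ (h ∨ p ∨ ¬z) ∧ (h ∨ z ∨ ¬p) ∧ (h ∨ z ∨ ¬z) ∧ (p ∨ ¬p ∨ ¬z) ∧ (z ∨ ¬p ∨ ¬z)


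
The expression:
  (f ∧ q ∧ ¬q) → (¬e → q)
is always true.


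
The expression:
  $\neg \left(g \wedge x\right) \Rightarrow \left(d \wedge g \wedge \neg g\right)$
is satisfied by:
  {x: True, g: True}


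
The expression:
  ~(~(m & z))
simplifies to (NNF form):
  m & z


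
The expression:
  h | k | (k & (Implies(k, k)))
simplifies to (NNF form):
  h | k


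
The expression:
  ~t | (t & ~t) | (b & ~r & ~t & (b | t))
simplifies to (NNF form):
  ~t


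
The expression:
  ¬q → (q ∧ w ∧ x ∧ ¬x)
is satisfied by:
  {q: True}


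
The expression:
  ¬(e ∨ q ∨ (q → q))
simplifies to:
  False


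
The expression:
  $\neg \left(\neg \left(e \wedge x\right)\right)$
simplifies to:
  $e \wedge x$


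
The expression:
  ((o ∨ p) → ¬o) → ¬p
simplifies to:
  o ∨ ¬p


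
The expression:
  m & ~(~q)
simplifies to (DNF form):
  m & q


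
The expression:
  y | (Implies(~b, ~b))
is always true.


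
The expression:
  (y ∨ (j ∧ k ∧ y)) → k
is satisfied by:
  {k: True, y: False}
  {y: False, k: False}
  {y: True, k: True}


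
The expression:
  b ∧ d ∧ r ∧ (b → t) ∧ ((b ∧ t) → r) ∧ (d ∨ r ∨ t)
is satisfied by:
  {t: True, b: True, r: True, d: True}


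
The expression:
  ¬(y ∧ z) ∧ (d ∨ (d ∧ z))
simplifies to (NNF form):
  d ∧ (¬y ∨ ¬z)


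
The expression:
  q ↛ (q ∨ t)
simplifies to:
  False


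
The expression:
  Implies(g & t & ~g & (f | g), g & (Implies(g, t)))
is always true.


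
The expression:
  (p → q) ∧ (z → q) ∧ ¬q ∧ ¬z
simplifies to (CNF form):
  ¬p ∧ ¬q ∧ ¬z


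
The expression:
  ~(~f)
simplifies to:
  f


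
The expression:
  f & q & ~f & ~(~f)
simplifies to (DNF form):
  False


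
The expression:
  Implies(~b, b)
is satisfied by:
  {b: True}


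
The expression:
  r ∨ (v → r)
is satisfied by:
  {r: True, v: False}
  {v: False, r: False}
  {v: True, r: True}


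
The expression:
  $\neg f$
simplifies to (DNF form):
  $\neg f$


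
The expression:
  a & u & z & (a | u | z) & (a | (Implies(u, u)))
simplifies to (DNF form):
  a & u & z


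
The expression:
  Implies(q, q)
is always true.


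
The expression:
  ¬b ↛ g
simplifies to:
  g ∨ ¬b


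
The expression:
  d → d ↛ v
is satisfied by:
  {v: False, d: False}
  {d: True, v: False}
  {v: True, d: False}


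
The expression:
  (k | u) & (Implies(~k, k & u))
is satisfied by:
  {k: True}


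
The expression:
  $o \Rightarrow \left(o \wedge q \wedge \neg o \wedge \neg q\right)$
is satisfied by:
  {o: False}


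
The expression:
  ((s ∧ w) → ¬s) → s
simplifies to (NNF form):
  s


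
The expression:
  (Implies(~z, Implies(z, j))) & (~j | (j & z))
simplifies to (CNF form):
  z | ~j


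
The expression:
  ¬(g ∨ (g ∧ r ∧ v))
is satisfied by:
  {g: False}


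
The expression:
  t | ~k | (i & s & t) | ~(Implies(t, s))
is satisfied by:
  {t: True, k: False}
  {k: False, t: False}
  {k: True, t: True}


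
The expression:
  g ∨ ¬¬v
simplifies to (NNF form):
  g ∨ v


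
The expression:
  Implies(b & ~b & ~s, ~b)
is always true.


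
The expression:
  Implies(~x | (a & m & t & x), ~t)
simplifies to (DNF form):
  ~t | (x & ~a) | (x & ~m)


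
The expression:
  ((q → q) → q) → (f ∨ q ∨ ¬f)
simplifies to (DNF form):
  True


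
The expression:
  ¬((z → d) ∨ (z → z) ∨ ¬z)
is never true.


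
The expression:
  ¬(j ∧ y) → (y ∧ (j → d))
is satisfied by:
  {y: True}


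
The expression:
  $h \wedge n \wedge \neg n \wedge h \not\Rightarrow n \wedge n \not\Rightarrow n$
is never true.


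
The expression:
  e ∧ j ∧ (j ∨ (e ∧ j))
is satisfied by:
  {j: True, e: True}


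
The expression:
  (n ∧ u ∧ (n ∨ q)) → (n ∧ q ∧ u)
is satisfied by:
  {q: True, u: False, n: False}
  {u: False, n: False, q: False}
  {n: True, q: True, u: False}
  {n: True, u: False, q: False}
  {q: True, u: True, n: False}
  {u: True, q: False, n: False}
  {n: True, u: True, q: True}


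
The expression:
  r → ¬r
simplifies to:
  ¬r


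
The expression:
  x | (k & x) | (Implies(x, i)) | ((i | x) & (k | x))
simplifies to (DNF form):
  True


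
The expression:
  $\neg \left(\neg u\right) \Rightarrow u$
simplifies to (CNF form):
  $\text{True}$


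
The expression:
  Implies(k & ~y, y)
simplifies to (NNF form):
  y | ~k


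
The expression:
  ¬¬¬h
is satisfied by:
  {h: False}


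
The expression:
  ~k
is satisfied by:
  {k: False}


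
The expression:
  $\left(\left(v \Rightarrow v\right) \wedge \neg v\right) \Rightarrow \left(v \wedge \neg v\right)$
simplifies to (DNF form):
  $v$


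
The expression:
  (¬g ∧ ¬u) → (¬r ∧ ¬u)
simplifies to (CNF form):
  g ∨ u ∨ ¬r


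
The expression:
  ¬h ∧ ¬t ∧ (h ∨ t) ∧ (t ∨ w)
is never true.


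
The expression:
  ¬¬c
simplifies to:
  c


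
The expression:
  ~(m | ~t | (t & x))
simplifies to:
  t & ~m & ~x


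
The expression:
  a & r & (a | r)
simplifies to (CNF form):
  a & r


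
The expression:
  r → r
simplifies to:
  True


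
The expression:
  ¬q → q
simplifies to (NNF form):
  q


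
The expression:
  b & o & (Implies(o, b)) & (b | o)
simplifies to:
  b & o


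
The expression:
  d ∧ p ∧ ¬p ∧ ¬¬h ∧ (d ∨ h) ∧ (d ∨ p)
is never true.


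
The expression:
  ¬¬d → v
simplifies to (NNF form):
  v ∨ ¬d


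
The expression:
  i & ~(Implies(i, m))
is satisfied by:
  {i: True, m: False}


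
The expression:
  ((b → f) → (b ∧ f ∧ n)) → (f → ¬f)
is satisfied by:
  {n: False, b: False, f: False}
  {f: True, n: False, b: False}
  {b: True, n: False, f: False}
  {f: True, b: True, n: False}
  {n: True, f: False, b: False}
  {f: True, n: True, b: False}
  {b: True, n: True, f: False}


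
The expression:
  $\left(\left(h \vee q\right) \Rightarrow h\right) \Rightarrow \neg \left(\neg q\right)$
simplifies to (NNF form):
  $q$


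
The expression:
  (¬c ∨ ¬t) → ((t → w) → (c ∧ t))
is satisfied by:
  {t: True, c: True, w: False}
  {t: True, w: False, c: False}
  {t: True, c: True, w: True}


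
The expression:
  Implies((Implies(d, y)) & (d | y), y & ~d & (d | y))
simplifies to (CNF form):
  ~d | ~y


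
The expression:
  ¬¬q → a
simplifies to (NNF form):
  a ∨ ¬q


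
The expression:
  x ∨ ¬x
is always true.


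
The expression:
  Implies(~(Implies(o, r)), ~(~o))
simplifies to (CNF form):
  True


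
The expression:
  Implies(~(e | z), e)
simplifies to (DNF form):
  e | z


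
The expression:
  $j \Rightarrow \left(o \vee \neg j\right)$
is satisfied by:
  {o: True, j: False}
  {j: False, o: False}
  {j: True, o: True}


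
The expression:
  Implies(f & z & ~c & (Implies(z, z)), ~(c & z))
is always true.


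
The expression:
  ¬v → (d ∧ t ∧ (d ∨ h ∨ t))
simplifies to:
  v ∨ (d ∧ t)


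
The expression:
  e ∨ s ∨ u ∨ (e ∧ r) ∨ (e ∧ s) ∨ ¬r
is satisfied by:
  {u: True, e: True, s: True, r: False}
  {u: True, e: True, s: False, r: False}
  {u: True, s: True, e: False, r: False}
  {u: True, s: False, e: False, r: False}
  {e: True, s: True, u: False, r: False}
  {e: True, u: False, s: False, r: False}
  {e: False, s: True, u: False, r: False}
  {e: False, u: False, s: False, r: False}
  {u: True, r: True, e: True, s: True}
  {u: True, r: True, e: True, s: False}
  {u: True, r: True, s: True, e: False}
  {u: True, r: True, s: False, e: False}
  {r: True, e: True, s: True, u: False}
  {r: True, e: True, s: False, u: False}
  {r: True, s: True, e: False, u: False}


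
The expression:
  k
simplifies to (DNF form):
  k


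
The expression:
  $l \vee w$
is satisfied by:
  {l: True, w: True}
  {l: True, w: False}
  {w: True, l: False}


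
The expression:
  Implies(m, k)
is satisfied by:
  {k: True, m: False}
  {m: False, k: False}
  {m: True, k: True}


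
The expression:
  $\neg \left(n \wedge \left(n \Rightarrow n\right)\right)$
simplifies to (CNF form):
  $\neg n$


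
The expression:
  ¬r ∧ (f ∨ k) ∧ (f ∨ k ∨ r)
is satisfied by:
  {k: True, f: True, r: False}
  {k: True, r: False, f: False}
  {f: True, r: False, k: False}


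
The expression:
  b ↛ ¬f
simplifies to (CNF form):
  b ∧ f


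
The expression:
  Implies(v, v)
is always true.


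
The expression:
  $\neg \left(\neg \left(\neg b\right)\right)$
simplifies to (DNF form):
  $\neg b$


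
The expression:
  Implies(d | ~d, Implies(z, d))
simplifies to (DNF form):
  d | ~z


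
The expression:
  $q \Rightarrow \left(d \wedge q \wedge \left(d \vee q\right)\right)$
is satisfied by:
  {d: True, q: False}
  {q: False, d: False}
  {q: True, d: True}


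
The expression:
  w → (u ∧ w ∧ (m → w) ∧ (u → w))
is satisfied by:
  {u: True, w: False}
  {w: False, u: False}
  {w: True, u: True}


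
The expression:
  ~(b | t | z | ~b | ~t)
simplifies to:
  False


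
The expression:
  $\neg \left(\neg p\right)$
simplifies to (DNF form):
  $p$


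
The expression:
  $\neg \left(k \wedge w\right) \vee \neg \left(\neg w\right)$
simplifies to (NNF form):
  $\text{True}$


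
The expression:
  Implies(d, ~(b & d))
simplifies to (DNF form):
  ~b | ~d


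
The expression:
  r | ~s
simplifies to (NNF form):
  r | ~s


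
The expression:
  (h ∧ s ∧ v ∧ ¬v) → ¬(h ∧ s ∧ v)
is always true.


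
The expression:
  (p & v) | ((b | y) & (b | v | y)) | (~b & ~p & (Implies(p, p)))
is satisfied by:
  {y: True, b: True, v: True, p: False}
  {y: True, b: True, p: False, v: False}
  {y: True, v: True, p: False, b: False}
  {y: True, p: False, v: False, b: False}
  {b: True, v: True, p: False, y: False}
  {b: True, p: False, v: False, y: False}
  {v: True, b: False, p: False, y: False}
  {b: False, p: False, v: False, y: False}
  {b: True, y: True, p: True, v: True}
  {b: True, y: True, p: True, v: False}
  {y: True, p: True, v: True, b: False}
  {y: True, p: True, b: False, v: False}
  {v: True, p: True, b: True, y: False}
  {p: True, b: True, y: False, v: False}
  {p: True, v: True, y: False, b: False}


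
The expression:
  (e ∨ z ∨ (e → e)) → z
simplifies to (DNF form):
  z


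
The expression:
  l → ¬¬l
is always true.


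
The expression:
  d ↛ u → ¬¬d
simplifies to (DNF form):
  True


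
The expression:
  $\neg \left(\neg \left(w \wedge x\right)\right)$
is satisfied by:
  {w: True, x: True}


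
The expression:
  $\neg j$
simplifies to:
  $\neg j$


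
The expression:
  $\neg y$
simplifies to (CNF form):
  $\neg y$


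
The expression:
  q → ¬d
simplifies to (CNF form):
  ¬d ∨ ¬q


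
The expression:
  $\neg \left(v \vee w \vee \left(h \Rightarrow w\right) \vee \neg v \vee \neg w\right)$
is never true.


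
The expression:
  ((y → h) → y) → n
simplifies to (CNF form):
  n ∨ ¬y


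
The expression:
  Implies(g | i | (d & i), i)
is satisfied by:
  {i: True, g: False}
  {g: False, i: False}
  {g: True, i: True}


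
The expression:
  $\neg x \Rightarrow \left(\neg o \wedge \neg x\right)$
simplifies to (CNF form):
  $x \vee \neg o$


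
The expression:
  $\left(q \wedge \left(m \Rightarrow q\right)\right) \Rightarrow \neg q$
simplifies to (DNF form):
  $\neg q$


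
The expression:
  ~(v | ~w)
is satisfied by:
  {w: True, v: False}


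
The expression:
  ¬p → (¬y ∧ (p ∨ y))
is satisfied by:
  {p: True}


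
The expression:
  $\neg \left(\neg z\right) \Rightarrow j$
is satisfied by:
  {j: True, z: False}
  {z: False, j: False}
  {z: True, j: True}


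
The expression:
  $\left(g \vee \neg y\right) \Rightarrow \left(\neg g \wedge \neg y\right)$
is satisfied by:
  {g: False}


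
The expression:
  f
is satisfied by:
  {f: True}


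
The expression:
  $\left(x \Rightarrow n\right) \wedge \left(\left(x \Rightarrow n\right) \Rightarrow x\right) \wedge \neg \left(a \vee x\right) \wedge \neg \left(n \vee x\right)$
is never true.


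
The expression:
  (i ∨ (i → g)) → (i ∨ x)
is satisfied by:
  {i: True, x: True}
  {i: True, x: False}
  {x: True, i: False}


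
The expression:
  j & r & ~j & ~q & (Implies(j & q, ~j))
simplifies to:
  False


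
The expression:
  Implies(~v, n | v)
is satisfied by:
  {n: True, v: True}
  {n: True, v: False}
  {v: True, n: False}


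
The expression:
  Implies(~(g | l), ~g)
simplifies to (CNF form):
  True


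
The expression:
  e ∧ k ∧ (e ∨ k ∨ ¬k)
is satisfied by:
  {e: True, k: True}


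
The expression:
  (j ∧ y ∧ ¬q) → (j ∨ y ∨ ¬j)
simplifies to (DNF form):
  True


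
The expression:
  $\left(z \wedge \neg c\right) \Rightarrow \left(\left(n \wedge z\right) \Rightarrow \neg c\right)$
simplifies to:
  $\text{True}$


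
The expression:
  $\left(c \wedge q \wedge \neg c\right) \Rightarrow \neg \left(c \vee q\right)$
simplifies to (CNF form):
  $\text{True}$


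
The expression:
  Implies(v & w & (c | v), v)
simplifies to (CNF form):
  True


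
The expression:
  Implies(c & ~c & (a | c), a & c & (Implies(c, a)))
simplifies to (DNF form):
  True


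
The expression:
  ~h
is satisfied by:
  {h: False}


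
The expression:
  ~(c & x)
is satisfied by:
  {c: False, x: False}
  {x: True, c: False}
  {c: True, x: False}


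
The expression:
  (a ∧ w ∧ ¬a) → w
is always true.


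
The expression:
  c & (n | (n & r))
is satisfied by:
  {c: True, n: True}


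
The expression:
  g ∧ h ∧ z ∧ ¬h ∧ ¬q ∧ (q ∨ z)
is never true.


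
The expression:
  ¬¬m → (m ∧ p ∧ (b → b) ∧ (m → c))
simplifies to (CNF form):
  (c ∨ ¬m) ∧ (p ∨ ¬m)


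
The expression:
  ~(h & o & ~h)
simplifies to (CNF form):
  True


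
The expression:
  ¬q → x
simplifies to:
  q ∨ x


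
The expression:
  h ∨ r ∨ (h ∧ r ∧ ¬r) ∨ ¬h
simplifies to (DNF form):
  True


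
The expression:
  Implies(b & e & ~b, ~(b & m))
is always true.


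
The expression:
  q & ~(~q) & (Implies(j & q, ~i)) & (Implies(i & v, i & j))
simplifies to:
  q & (~i | ~j) & (~i | ~v)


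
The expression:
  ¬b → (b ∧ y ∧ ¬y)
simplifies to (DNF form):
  b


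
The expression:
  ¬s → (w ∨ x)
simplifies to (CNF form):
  s ∨ w ∨ x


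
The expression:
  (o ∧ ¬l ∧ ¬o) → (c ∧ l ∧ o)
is always true.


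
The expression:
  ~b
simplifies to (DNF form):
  ~b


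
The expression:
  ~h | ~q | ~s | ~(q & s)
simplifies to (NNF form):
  ~h | ~q | ~s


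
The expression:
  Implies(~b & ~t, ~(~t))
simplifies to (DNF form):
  b | t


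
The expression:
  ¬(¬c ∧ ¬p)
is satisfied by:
  {c: True, p: True}
  {c: True, p: False}
  {p: True, c: False}


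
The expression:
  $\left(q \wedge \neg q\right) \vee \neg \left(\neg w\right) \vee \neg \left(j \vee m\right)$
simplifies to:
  $w \vee \left(\neg j \wedge \neg m\right)$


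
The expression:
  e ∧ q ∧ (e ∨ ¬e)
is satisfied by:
  {e: True, q: True}


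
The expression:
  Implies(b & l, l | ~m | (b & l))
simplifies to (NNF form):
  True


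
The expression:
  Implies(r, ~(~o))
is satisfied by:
  {o: True, r: False}
  {r: False, o: False}
  {r: True, o: True}


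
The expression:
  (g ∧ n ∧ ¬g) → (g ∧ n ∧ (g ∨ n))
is always true.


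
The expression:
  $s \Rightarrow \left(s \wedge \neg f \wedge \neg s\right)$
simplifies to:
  $\neg s$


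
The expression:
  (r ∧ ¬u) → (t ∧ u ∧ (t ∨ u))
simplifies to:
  u ∨ ¬r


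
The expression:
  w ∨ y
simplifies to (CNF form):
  w ∨ y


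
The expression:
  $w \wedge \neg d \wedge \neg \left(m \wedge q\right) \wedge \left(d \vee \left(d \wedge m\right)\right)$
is never true.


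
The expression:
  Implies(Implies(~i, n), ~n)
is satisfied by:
  {n: False}


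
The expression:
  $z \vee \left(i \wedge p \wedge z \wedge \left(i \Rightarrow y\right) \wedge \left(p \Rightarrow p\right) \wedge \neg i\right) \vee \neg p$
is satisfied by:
  {z: True, p: False}
  {p: False, z: False}
  {p: True, z: True}


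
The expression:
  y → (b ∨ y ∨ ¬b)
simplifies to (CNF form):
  True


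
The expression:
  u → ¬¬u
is always true.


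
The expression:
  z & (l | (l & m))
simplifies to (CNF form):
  l & z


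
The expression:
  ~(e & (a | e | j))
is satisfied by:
  {e: False}


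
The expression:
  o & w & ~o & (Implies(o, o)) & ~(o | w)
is never true.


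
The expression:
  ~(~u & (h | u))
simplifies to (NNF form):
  u | ~h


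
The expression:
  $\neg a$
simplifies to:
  $\neg a$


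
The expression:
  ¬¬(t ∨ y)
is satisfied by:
  {y: True, t: True}
  {y: True, t: False}
  {t: True, y: False}


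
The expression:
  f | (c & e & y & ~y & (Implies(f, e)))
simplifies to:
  f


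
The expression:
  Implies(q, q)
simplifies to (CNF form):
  True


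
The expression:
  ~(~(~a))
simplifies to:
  ~a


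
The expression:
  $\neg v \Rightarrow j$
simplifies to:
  $j \vee v$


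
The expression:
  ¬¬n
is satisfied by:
  {n: True}


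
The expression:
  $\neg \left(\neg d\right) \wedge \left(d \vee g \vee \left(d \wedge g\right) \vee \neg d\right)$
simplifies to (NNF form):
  $d$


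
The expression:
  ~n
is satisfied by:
  {n: False}


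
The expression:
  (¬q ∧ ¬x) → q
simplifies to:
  q ∨ x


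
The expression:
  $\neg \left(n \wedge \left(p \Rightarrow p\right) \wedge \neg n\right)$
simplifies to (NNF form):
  $\text{True}$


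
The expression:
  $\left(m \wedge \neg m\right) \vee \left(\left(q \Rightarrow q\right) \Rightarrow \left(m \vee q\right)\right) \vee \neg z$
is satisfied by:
  {q: True, m: True, z: False}
  {q: True, m: False, z: False}
  {m: True, q: False, z: False}
  {q: False, m: False, z: False}
  {z: True, q: True, m: True}
  {z: True, q: True, m: False}
  {z: True, m: True, q: False}


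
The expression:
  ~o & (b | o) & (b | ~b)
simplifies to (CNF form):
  b & ~o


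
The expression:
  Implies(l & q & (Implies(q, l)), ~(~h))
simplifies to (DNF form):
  h | ~l | ~q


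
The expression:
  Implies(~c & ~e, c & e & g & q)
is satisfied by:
  {c: True, e: True}
  {c: True, e: False}
  {e: True, c: False}


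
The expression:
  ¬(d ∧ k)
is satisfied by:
  {k: False, d: False}
  {d: True, k: False}
  {k: True, d: False}


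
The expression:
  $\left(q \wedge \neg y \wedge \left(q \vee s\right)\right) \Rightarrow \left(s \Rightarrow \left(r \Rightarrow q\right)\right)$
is always true.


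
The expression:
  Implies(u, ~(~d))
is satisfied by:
  {d: True, u: False}
  {u: False, d: False}
  {u: True, d: True}


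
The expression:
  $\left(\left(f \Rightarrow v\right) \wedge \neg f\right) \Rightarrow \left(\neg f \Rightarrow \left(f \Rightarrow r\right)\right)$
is always true.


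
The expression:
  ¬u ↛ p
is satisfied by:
  {u: False, p: False}


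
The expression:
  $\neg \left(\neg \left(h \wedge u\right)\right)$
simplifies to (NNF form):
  $h \wedge u$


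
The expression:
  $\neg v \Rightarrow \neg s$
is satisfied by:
  {v: True, s: False}
  {s: False, v: False}
  {s: True, v: True}


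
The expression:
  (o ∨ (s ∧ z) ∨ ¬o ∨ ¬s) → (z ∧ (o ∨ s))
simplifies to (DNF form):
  (o ∧ z) ∨ (s ∧ z)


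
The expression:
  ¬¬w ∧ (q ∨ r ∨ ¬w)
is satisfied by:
  {w: True, r: True, q: True}
  {w: True, r: True, q: False}
  {w: True, q: True, r: False}


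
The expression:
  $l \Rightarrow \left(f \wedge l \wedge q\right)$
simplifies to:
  $\left(f \wedge q\right) \vee \neg l$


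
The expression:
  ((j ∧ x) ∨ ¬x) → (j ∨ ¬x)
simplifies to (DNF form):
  True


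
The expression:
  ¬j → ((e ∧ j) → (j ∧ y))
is always true.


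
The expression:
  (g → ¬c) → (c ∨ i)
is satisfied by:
  {i: True, c: True}
  {i: True, c: False}
  {c: True, i: False}


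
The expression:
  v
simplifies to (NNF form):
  v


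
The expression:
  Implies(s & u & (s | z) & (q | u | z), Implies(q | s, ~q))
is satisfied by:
  {s: False, u: False, q: False}
  {q: True, s: False, u: False}
  {u: True, s: False, q: False}
  {q: True, u: True, s: False}
  {s: True, q: False, u: False}
  {q: True, s: True, u: False}
  {u: True, s: True, q: False}


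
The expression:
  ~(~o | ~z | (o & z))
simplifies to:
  False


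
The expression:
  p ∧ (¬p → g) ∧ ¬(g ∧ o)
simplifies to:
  p ∧ (¬g ∨ ¬o)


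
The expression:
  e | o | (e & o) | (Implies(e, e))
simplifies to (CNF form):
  True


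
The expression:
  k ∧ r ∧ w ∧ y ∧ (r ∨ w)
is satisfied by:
  {r: True, w: True, y: True, k: True}


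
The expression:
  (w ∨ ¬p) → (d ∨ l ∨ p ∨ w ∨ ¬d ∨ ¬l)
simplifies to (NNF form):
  True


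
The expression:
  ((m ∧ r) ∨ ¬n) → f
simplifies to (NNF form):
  f ∨ (n ∧ ¬m) ∨ (n ∧ ¬r)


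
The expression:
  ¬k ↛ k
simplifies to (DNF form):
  True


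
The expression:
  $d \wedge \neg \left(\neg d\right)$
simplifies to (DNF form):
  $d$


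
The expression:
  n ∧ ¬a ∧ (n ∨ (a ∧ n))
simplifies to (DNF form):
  n ∧ ¬a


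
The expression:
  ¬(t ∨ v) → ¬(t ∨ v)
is always true.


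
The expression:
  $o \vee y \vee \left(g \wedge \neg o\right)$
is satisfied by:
  {y: True, o: True, g: True}
  {y: True, o: True, g: False}
  {y: True, g: True, o: False}
  {y: True, g: False, o: False}
  {o: True, g: True, y: False}
  {o: True, g: False, y: False}
  {g: True, o: False, y: False}


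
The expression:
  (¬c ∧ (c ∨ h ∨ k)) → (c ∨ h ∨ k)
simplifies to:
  True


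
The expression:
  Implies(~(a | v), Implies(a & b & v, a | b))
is always true.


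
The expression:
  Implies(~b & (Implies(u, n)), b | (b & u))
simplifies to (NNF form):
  b | (u & ~n)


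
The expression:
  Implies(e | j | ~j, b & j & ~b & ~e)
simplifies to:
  False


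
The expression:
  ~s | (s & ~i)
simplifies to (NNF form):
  ~i | ~s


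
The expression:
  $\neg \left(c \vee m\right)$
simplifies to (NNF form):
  $\neg c \wedge \neg m$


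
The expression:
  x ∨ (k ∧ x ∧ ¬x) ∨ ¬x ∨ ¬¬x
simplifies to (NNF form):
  True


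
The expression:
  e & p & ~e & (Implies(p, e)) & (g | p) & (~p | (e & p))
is never true.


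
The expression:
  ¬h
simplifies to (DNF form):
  ¬h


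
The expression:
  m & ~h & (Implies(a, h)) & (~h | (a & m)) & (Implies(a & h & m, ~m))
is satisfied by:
  {m: True, h: False, a: False}


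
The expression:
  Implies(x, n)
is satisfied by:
  {n: True, x: False}
  {x: False, n: False}
  {x: True, n: True}


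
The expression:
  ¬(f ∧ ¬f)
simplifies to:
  True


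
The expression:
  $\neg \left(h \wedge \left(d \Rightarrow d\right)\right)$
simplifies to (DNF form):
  $\neg h$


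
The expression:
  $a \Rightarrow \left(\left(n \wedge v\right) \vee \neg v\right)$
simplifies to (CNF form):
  $n \vee \neg a \vee \neg v$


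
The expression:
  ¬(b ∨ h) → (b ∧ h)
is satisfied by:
  {b: True, h: True}
  {b: True, h: False}
  {h: True, b: False}


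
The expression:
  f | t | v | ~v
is always true.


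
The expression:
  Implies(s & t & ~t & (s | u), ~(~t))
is always true.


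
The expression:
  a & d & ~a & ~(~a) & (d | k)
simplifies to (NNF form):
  False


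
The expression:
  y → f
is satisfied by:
  {f: True, y: False}
  {y: False, f: False}
  {y: True, f: True}


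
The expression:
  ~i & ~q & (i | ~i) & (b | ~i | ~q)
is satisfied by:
  {q: False, i: False}


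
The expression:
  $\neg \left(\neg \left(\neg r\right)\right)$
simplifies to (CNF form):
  $\neg r$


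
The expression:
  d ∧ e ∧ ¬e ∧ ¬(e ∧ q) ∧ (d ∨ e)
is never true.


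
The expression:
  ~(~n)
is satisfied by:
  {n: True}


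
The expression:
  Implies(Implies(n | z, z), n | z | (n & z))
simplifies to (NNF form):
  n | z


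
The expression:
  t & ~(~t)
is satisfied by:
  {t: True}


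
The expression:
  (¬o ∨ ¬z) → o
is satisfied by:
  {o: True}


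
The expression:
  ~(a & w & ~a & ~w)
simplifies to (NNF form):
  True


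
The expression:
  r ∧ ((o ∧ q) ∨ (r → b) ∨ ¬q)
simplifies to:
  r ∧ (b ∨ o ∨ ¬q)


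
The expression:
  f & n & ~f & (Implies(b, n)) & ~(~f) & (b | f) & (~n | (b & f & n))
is never true.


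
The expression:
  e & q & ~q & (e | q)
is never true.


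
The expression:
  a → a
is always true.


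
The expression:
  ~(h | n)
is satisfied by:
  {n: False, h: False}


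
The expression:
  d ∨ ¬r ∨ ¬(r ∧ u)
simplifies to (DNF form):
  d ∨ ¬r ∨ ¬u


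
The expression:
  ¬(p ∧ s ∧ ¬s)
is always true.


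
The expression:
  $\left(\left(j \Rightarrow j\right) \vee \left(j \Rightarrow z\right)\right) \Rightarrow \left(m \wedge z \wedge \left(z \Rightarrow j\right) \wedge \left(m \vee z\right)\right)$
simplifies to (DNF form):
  $j \wedge m \wedge z$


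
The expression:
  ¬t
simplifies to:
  ¬t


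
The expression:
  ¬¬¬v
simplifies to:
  ¬v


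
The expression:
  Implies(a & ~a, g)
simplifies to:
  True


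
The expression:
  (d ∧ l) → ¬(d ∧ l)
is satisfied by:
  {l: False, d: False}
  {d: True, l: False}
  {l: True, d: False}


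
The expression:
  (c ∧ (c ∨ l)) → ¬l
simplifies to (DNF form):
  ¬c ∨ ¬l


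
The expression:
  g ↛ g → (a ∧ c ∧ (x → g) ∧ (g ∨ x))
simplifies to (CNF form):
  True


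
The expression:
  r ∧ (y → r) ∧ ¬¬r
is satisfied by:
  {r: True}


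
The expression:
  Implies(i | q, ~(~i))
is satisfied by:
  {i: True, q: False}
  {q: False, i: False}
  {q: True, i: True}


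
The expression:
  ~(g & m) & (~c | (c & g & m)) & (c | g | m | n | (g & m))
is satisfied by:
  {n: True, g: False, m: False, c: False}
  {n: True, m: True, g: False, c: False}
  {m: True, n: False, g: False, c: False}
  {n: True, g: True, m: False, c: False}
  {g: True, n: False, m: False, c: False}


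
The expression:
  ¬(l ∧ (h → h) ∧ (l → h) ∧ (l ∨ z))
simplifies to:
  ¬h ∨ ¬l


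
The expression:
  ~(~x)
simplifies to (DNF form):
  x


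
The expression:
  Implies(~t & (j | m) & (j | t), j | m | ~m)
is always true.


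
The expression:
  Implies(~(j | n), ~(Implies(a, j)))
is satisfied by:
  {n: True, a: True, j: True}
  {n: True, a: True, j: False}
  {n: True, j: True, a: False}
  {n: True, j: False, a: False}
  {a: True, j: True, n: False}
  {a: True, j: False, n: False}
  {j: True, a: False, n: False}


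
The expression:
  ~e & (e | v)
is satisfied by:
  {v: True, e: False}


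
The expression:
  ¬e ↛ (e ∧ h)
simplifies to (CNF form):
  ¬e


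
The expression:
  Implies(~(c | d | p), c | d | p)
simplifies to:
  c | d | p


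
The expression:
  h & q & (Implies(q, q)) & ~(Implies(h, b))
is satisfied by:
  {h: True, q: True, b: False}


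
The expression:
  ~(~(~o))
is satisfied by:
  {o: False}


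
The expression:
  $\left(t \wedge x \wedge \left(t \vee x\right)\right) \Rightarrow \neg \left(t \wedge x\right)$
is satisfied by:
  {t: False, x: False}
  {x: True, t: False}
  {t: True, x: False}


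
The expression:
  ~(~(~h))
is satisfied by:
  {h: False}


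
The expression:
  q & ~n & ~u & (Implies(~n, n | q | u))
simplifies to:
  q & ~n & ~u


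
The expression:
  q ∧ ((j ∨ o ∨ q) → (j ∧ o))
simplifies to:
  j ∧ o ∧ q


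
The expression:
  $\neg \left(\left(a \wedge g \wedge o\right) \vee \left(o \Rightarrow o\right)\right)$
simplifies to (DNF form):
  $\text{False}$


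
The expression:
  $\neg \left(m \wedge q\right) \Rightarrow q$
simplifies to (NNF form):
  $q$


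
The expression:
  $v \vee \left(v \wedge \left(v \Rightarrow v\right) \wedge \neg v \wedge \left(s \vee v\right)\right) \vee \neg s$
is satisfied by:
  {v: True, s: False}
  {s: False, v: False}
  {s: True, v: True}


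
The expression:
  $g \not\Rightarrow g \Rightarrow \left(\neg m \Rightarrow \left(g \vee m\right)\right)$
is always true.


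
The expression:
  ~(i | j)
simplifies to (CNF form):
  ~i & ~j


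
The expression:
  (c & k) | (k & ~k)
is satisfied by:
  {c: True, k: True}


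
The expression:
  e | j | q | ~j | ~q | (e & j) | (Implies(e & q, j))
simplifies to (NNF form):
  True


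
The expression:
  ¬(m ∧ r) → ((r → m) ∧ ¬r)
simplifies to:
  m ∨ ¬r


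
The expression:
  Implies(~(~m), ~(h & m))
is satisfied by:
  {h: False, m: False}
  {m: True, h: False}
  {h: True, m: False}


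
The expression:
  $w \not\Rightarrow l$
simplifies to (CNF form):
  $w \wedge \neg l$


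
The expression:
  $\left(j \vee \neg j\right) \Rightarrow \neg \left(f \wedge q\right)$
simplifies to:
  $\neg f \vee \neg q$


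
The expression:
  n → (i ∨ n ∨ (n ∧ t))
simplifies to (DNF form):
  True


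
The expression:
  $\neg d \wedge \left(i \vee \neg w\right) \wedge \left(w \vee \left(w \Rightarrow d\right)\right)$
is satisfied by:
  {i: True, d: False, w: False}
  {d: False, w: False, i: False}
  {i: True, w: True, d: False}


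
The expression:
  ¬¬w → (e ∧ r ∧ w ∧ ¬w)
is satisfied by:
  {w: False}


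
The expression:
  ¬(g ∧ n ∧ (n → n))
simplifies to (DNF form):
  ¬g ∨ ¬n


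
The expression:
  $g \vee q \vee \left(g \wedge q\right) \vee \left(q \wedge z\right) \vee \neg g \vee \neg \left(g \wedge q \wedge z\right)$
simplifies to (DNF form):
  $\text{True}$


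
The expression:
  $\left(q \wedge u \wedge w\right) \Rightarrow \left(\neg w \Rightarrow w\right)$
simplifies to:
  $\text{True}$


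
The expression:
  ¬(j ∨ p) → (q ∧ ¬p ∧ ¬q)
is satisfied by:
  {p: True, j: True}
  {p: True, j: False}
  {j: True, p: False}


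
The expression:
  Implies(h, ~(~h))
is always true.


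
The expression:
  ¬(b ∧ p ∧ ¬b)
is always true.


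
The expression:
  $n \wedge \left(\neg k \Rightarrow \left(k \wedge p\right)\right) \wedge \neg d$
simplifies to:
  $k \wedge n \wedge \neg d$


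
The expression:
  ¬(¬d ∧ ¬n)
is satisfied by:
  {n: True, d: True}
  {n: True, d: False}
  {d: True, n: False}


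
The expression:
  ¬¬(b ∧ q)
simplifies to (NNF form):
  b ∧ q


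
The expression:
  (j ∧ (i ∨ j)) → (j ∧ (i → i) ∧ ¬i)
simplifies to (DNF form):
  ¬i ∨ ¬j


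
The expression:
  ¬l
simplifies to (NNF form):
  ¬l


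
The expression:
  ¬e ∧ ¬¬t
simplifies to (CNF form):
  t ∧ ¬e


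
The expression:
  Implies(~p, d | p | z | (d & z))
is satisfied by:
  {d: True, z: True, p: True}
  {d: True, z: True, p: False}
  {d: True, p: True, z: False}
  {d: True, p: False, z: False}
  {z: True, p: True, d: False}
  {z: True, p: False, d: False}
  {p: True, z: False, d: False}
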